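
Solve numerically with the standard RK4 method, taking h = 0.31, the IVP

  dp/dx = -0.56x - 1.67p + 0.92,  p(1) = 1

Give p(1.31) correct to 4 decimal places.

0.6604

RK4: k1 = f(x_n, p_n); k2 = f(x_n + h/2, p_n + (h/2)·k1); k3 = f(x_n + h/2, p_n + (h/2)·k2); k4 = f(x_n + h, p_n + h·k3); p_{n+1} = p_n + (h/6)·(k1 + 2k2 + 2k3 + k4).
x=1.000000, p=1.000000:
  k1 = f(1.000000, 1.000000) = -1.310000
  k2 = f(1.155000, 0.796950) = -1.057707
  k3 = f(1.155000, 0.836055) = -1.123013
  k4 = f(1.310000, 0.651866) = -0.902216
  p ← 1.000000 + (0.31/6)·(k1 + 2k2 + 2k3 + k4) = 0.660361
p(1.31) ≈ 0.6604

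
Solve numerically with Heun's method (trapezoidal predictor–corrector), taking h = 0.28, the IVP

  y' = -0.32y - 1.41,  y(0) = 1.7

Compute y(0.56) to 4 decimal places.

Heun: k1 = f(s_n, y_n); k2 = f(s_n + h, y_n + h·k1); y_{n+1} = y_n + (h/2)·(k1 + k2).
s=0.000000, y=1.700000:
  k1 = f(0.000000, 1.700000) = -1.954000
  k2 = f(0.280000, 1.152880) = -1.778922
  y ← 1.700000 + (0.28/2)·(-1.954000 + (-1.778922)) = 1.177391
s=0.280000, y=1.177391:
  k1 = f(0.280000, 1.177391) = -1.786765
  k2 = f(0.560000, 0.677097) = -1.626671
  y ← 1.177391 + (0.28/2)·(-1.786765 + (-1.626671)) = 0.699510
y(0.56) ≈ 0.6995

0.6995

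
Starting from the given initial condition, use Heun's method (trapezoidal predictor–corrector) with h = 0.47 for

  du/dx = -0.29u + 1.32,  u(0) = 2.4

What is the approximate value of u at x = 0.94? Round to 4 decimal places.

2.9119

Heun: k1 = f(x_n, u_n); k2 = f(x_n + h, u_n + h·k1); u_{n+1} = u_n + (h/2)·(k1 + k2).
x=0.000000, u=2.400000:
  k1 = f(0.000000, 2.400000) = 0.624000
  k2 = f(0.470000, 2.693280) = 0.538949
  u ← 2.400000 + (0.47/2)·(0.624000 + 0.538949) = 2.673293
x=0.470000, u=2.673293:
  k1 = f(0.470000, 2.673293) = 0.544745
  k2 = f(0.940000, 2.929323) = 0.470496
  u ← 2.673293 + (0.47/2)·(0.544745 + 0.470496) = 2.911875
u(0.94) ≈ 2.9119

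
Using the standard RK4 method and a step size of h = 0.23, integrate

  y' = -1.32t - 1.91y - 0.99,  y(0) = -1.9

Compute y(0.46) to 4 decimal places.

RK4: k1 = f(t_n, y_n); k2 = f(t_n + h/2, y_n + (h/2)·k1); k3 = f(t_n + h/2, y_n + (h/2)·k2); k4 = f(t_n + h, y_n + h·k3); y_{n+1} = y_n + (h/6)·(k1 + 2k2 + 2k3 + k4).
t=0.000000, y=-1.900000:
  k1 = f(0.000000, -1.900000) = 2.639000
  k2 = f(0.115000, -1.596515) = 1.907544
  k3 = f(0.115000, -1.680632) = 2.068208
  k4 = f(0.230000, -1.424312) = 1.426836
  y ← -1.900000 + (0.23/6)·(k1 + 2k2 + 2k3 + k4) = -1.439335
t=0.230000, y=-1.439335:
  k1 = f(0.230000, -1.439335) = 1.455530
  k2 = f(0.345000, -1.271949) = 0.984023
  k3 = f(0.345000, -1.326173) = 1.087590
  k4 = f(0.460000, -1.189190) = 0.674152
  y ← -1.439335 + (0.23/6)·(k1 + 2k2 + 2k3 + k4) = -1.198874
y(0.46) ≈ -1.1989

-1.1989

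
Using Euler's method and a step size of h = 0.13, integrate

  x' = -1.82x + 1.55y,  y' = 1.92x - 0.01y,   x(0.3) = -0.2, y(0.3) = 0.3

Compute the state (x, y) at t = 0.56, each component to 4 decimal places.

Euler on (x,y): x_{n+1} = x_n + h·x', y_{n+1} = y_n + h·y'.
0.300000: (-0.200000, 0.300000); f=(0.829000, -0.387000) → (-0.092230, 0.249690)
0.430000: (-0.092230, 0.249690); f=(0.554878, -0.179579) → (-0.020096, 0.226345)
(x(0.56), y(0.56)) ≈ (-0.0201, 0.2263)

-0.0201, 0.2263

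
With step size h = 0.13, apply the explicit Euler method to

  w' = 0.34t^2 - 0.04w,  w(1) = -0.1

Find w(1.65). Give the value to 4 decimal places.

0.2579

Euler: w_{n+1} = w_n + h·f(t_n, w_n).
t=1.000000, w=-0.100000: f=0.344000 → w ← -0.100000 + 0.13·0.344000 = -0.055280
t=1.130000, w=-0.055280: f=0.436357 → w ← -0.055280 + 0.13·0.436357 = 0.001446
t=1.260000, w=0.001446: f=0.539726 → w ← 0.001446 + 0.13·0.539726 = 0.071611
t=1.390000, w=0.071611: f=0.654050 → w ← 0.071611 + 0.13·0.654050 = 0.156637
t=1.520000, w=0.156637: f=0.779271 → w ← 0.156637 + 0.13·0.779271 = 0.257942
w(1.65) ≈ 0.2579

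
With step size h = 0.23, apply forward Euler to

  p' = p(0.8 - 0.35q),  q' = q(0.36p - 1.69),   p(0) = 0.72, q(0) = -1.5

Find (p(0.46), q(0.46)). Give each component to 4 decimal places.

Euler on (p,q): p_{n+1} = p_n + h·p', q_{n+1} = q_n + h·q'.
0.000000: (0.720000, -1.500000); f=(0.954000, 2.146200) → (0.939420, -1.006374)
0.230000: (0.939420, -1.006374); f=(1.082429, 1.360425) → (1.188379, -0.693476)
(p(0.46), q(0.46)) ≈ (1.1884, -0.6935)

1.1884, -0.6935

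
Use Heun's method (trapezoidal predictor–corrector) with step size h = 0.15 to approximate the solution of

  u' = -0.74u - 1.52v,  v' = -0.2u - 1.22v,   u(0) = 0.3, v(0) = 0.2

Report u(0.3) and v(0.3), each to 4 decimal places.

0.1762, 0.1278

Heun on (u,v): k1 = f(s_n, state_n); k2 = f(s_n + h, state_n + h·k1); state_{n+1} = state_n + (h/2)·(k1 + k2).
0.000000: (0.300000, 0.200000)
  k1 = (-0.526000, -0.304000)
  predictor → (0.221100, 0.154400)
  k2 = (-0.398302, -0.232588)
  → (0.230677, 0.159756)
0.150000: (0.230677, 0.159756)
  k1 = (-0.413530, -0.241038)
  predictor → (0.168648, 0.123600)
  k2 = (-0.312672, -0.184522)
  → (0.176212, 0.127839)
(u(0.3), v(0.3)) ≈ (0.1762, 0.1278)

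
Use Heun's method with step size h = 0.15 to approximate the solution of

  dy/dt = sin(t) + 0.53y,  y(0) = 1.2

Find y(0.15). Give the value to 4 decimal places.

1.3104

Heun: k1 = f(t_n, y_n); k2 = f(t_n + h, y_n + h·k1); y_{n+1} = y_n + (h/2)·(k1 + k2).
t=0.000000, y=1.200000:
  k1 = f(0.000000, 1.200000) = 0.636000
  k2 = f(0.150000, 1.295400) = 0.836000
  y ← 1.200000 + (0.15/2)·(0.636000 + 0.836000) = 1.310400
y(0.15) ≈ 1.3104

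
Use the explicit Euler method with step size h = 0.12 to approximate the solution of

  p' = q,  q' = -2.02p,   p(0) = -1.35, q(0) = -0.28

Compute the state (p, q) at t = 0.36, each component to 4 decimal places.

Euler on (p,q): p_{n+1} = p_n + h·p', q_{n+1} = q_n + h·q'.
0.000000: (-1.350000, -0.280000); f=(-0.280000, 2.727000) → (-1.383600, 0.047240)
0.120000: (-1.383600, 0.047240); f=(0.047240, 2.794872) → (-1.377931, 0.382625)
0.240000: (-1.377931, 0.382625); f=(0.382625, 2.783421) → (-1.332016, 0.716635)
(p(0.36), q(0.36)) ≈ (-1.3320, 0.7166)

-1.3320, 0.7166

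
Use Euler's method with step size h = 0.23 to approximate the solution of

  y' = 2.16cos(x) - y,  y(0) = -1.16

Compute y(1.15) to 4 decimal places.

Euler: y_{n+1} = y_n + h·f(x_n, y_n).
x=0.000000, y=-1.160000: f=3.320000 → y ← -1.160000 + 0.23·3.320000 = -0.396400
x=0.230000, y=-0.396400: f=2.499519 → y ← -0.396400 + 0.23·2.499519 = 0.178489
x=0.460000, y=0.178489: f=1.756984 → y ← 0.178489 + 0.23·1.756984 = 0.582596
x=0.690000, y=0.582596: f=1.083296 → y ← 0.582596 + 0.23·1.083296 = 0.831754
x=0.920000, y=0.831754: f=0.476818 → y ← 0.831754 + 0.23·0.476818 = 0.941422
y(1.15) ≈ 0.9414

0.9414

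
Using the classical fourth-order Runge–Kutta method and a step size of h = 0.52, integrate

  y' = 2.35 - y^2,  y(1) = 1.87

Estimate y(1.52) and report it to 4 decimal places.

RK4: k1 = f(t_n, y_n); k2 = f(t_n + h/2, y_n + (h/2)·k1); k3 = f(t_n + h/2, y_n + (h/2)·k2); k4 = f(t_n + h, y_n + h·k3); y_{n+1} = y_n + (h/6)·(k1 + 2k2 + 2k3 + k4).
t=1.000000, y=1.870000:
  k1 = f(1.000000, 1.870000) = -1.146900
  k2 = f(1.260000, 1.571806) = -0.120574
  k3 = f(1.260000, 1.838651) = -1.030637
  k4 = f(1.520000, 1.334069) = 0.570260
  y ← 1.870000 + (0.52/6)·(k1 + 2k2 + 2k3 + k4) = 1.620481
y(1.52) ≈ 1.6205

1.6205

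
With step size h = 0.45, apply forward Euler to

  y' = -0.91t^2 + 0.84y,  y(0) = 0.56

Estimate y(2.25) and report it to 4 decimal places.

Euler: y_{n+1} = y_n + h·f(t_n, y_n).
t=0.000000, y=0.560000: f=0.470400 → y ← 0.560000 + 0.45·0.470400 = 0.771680
t=0.450000, y=0.771680: f=0.463936 → y ← 0.771680 + 0.45·0.463936 = 0.980451
t=0.900000, y=0.980451: f=0.086479 → y ← 0.980451 + 0.45·0.086479 = 1.019367
t=1.350000, y=1.019367: f=-0.802207 → y ← 1.019367 + 0.45·(-0.802207) = 0.658374
t=1.800000, y=0.658374: f=-2.395366 → y ← 0.658374 + 0.45·(-2.395366) = -0.419541
y(2.25) ≈ -0.4195

-0.4195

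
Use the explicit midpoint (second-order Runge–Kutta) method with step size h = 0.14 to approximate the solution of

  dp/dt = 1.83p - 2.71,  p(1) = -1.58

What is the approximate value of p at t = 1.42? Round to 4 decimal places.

Midpoint: k1 = f(t_n, p_n); k2 = f(t_n + h/2, p_n + (h/2)·k1); p_{n+1} = p_n + h·k2.
t=1.000000, p=-1.580000:
  k1 = f(1.000000, -1.580000) = -5.601400
  k2 = f(1.070000, -1.972098) = -6.318939
  p ← -1.580000 + 0.14·(-6.318939) = -2.464652
t=1.140000, p=-2.464652:
  k1 = f(1.140000, -2.464652) = -7.220312
  k2 = f(1.210000, -2.970073) = -8.145234
  p ← -2.464652 + 0.14·(-8.145234) = -3.604984
t=1.280000, p=-3.604984:
  k1 = f(1.280000, -3.604984) = -9.307121
  k2 = f(1.350000, -4.256483) = -10.499364
  p ← -3.604984 + 0.14·(-10.499364) = -5.074895
p(1.42) ≈ -5.0749

-5.0749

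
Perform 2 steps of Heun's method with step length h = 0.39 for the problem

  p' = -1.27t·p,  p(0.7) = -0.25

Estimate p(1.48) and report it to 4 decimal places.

Heun: k1 = f(t_n, p_n); k2 = f(t_n + h, p_n + h·k1); p_{n+1} = p_n + (h/2)·(k1 + k2).
t=0.700000, p=-0.250000:
  k1 = f(0.700000, -0.250000) = 0.222250
  k2 = f(1.090000, -0.163323) = 0.226087
  p ← -0.250000 + (0.39/2)·(0.222250 + 0.226087) = -0.162574
t=1.090000, p=-0.162574:
  k1 = f(1.090000, -0.162574) = 0.225051
  k2 = f(1.480000, -0.074804) = 0.140602
  p ← -0.162574 + (0.39/2)·(0.225051 + 0.140602) = -0.091272
p(1.48) ≈ -0.0913

-0.0913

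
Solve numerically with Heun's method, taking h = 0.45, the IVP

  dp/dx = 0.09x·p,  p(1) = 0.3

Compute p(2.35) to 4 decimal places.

Heun: k1 = f(x_n, p_n); k2 = f(x_n + h, p_n + h·k1); p_{n+1} = p_n + (h/2)·(k1 + k2).
x=1.000000, p=0.300000:
  k1 = f(1.000000, 0.300000) = 0.027000
  k2 = f(1.450000, 0.312150) = 0.040736
  p ← 0.300000 + (0.45/2)·(0.027000 + 0.040736) = 0.315241
x=1.450000, p=0.315241:
  k1 = f(1.450000, 0.315241) = 0.041139
  k2 = f(1.900000, 0.333753) = 0.057072
  p ← 0.315241 + (0.45/2)·(0.041139 + 0.057072) = 0.337338
x=1.900000, p=0.337338:
  k1 = f(1.900000, 0.337338) = 0.057685
  k2 = f(2.350000, 0.363296) = 0.076837
  p ← 0.337338 + (0.45/2)·(0.057685 + 0.076837) = 0.367605
p(2.35) ≈ 0.3676

0.3676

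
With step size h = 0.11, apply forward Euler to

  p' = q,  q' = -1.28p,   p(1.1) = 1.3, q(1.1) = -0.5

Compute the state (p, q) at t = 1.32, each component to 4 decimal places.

1.1699, -0.8583

Euler on (p,q): p_{n+1} = p_n + h·p', q_{n+1} = q_n + h·q'.
1.100000: (1.300000, -0.500000); f=(-0.500000, -1.664000) → (1.245000, -0.683040)
1.210000: (1.245000, -0.683040); f=(-0.683040, -1.593600) → (1.169866, -0.858336)
(p(1.32), q(1.32)) ≈ (1.1699, -0.8583)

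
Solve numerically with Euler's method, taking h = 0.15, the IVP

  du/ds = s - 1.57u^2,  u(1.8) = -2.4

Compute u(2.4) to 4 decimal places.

Euler: u_{n+1} = u_n + h·f(s_n, u_n).
s=1.800000, u=-2.400000: f=-7.243200 → u ← -2.400000 + 0.15·(-7.243200) = -3.486480
s=1.950000, u=-3.486480: f=-17.134202 → u ← -3.486480 + 0.15·(-17.134202) = -6.056610
s=2.100000, u=-6.056610: f=-55.491570 → u ← -6.056610 + 0.15·(-55.491570) = -14.380346
s=2.250000, u=-14.380346: f=-322.417123 → u ← -14.380346 + 0.15·(-322.417123) = -62.742914
u(2.4) ≈ -62.7429

-62.7429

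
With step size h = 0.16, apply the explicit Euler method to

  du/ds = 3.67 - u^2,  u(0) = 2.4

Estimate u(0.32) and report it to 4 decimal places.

1.9701

Euler: u_{n+1} = u_n + h·f(s_n, u_n).
s=0.000000, u=2.400000: f=-2.090000 → u ← 2.400000 + 0.16·(-2.090000) = 2.065600
s=0.160000, u=2.065600: f=-0.596703 → u ← 2.065600 + 0.16·(-0.596703) = 1.970127
u(0.32) ≈ 1.9701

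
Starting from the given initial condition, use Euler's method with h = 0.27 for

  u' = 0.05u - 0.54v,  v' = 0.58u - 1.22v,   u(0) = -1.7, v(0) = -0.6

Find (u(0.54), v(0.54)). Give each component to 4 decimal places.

Euler on (u,v): u_{n+1} = u_n + h·u', v_{n+1} = v_n + h·v'.
0.000000: (-1.700000, -0.600000); f=(0.239000, -0.254000) → (-1.635470, -0.668580)
0.270000: (-1.635470, -0.668580); f=(0.279260, -0.132905) → (-1.560070, -0.704464)
(u(0.54), v(0.54)) ≈ (-1.5601, -0.7045)

-1.5601, -0.7045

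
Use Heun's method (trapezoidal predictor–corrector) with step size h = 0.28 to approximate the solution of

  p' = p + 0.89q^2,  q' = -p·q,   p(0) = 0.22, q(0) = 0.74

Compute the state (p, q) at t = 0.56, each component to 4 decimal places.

Heun on (p,q): k1 = f(t_n, state_n); k2 = f(t_n + h, state_n + h·k1); state_{n+1} = state_n + (h/2)·(k1 + k2).
0.000000: (0.220000, 0.740000)
  k1 = (0.707364, -0.162800)
  predictor → (0.418062, 0.694416)
  k2 = (0.847232, -0.290309)
  → (0.437643, 0.676565)
0.280000: (0.437643, 0.676565)
  k1 = (0.845032, -0.296094)
  predictor → (0.674252, 0.593658)
  k2 = (0.987915, -0.400276)
  → (0.694256, 0.579073)
(p(0.56), q(0.56)) ≈ (0.6943, 0.5791)

0.6943, 0.5791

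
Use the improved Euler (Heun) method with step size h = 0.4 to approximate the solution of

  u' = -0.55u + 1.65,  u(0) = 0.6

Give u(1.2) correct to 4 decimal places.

Heun: k1 = f(t_n, u_n); k2 = f(t_n + h, u_n + h·k1); u_{n+1} = u_n + (h/2)·(k1 + k2).
t=0.000000, u=0.600000:
  k1 = f(0.000000, 0.600000) = 1.320000
  k2 = f(0.400000, 1.128000) = 1.029600
  u ← 0.600000 + (0.4/2)·(1.320000 + 1.029600) = 1.069920
t=0.400000, u=1.069920:
  k1 = f(0.400000, 1.069920) = 1.061544
  k2 = f(0.800000, 1.494538) = 0.828004
  u ← 1.069920 + (0.4/2)·(1.061544 + 0.828004) = 1.447830
t=0.800000, u=1.447830:
  k1 = f(0.800000, 1.447830) = 0.853694
  k2 = f(1.200000, 1.789307) = 0.665881
  u ← 1.447830 + (0.4/2)·(0.853694 + 0.665881) = 1.751745
u(1.2) ≈ 1.7517

1.7517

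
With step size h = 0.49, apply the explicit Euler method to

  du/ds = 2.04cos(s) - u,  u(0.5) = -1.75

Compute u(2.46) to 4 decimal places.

-0.2017

Euler: u_{n+1} = u_n + h·f(s_n, u_n).
s=0.500000, u=-1.750000: f=3.540268 → u ← -1.750000 + 0.49·3.540268 = -0.015268
s=0.990000, u=-0.015268: f=1.134596 → u ← -0.015268 + 0.49·1.134596 = 0.540683
s=1.480000, u=0.540683: f=-0.355713 → u ← 0.540683 + 0.49·(-0.355713) = 0.366384
s=1.970000, u=0.366384: f=-1.159301 → u ← 0.366384 + 0.49·(-1.159301) = -0.201673
u(2.46) ≈ -0.2017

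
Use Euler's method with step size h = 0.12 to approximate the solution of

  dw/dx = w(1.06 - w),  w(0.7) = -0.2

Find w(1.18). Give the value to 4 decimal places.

Euler: w_{n+1} = w_n + h·f(x_n, w_n).
x=0.700000, w=-0.200000: f=-0.252000 → w ← -0.200000 + 0.12·(-0.252000) = -0.230240
x=0.820000, w=-0.230240: f=-0.297065 → w ← -0.230240 + 0.12·(-0.297065) = -0.265888
x=0.940000, w=-0.265888: f=-0.352537 → w ← -0.265888 + 0.12·(-0.352537) = -0.308192
x=1.060000, w=-0.308192: f=-0.421666 → w ← -0.308192 + 0.12·(-0.421666) = -0.358792
w(1.18) ≈ -0.3588

-0.3588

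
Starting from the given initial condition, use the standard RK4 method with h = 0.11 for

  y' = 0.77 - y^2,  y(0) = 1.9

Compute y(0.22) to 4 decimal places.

RK4: k1 = f(t_n, y_n); k2 = f(t_n + h/2, y_n + (h/2)·k1); k3 = f(t_n + h/2, y_n + (h/2)·k2); k4 = f(t_n + h, y_n + h·k3); y_{n+1} = y_n + (h/6)·(k1 + 2k2 + 2k3 + k4).
t=0.000000, y=1.900000:
  k1 = f(0.000000, 1.900000) = -2.840000
  k2 = f(0.055000, 1.743800) = -2.270838
  k3 = f(0.055000, 1.775104) = -2.380994
  k4 = f(0.110000, 1.638091) = -1.913341
  y ← 1.900000 + (0.11/6)·(k1 + 2k2 + 2k3 + k4) = 1.642288
t=0.110000, y=1.642288:
  k1 = f(0.110000, 1.642288) = -1.927111
  k2 = f(0.165000, 1.536297) = -1.590209
  k3 = f(0.165000, 1.554827) = -1.647486
  k4 = f(0.220000, 1.461065) = -1.364710
  y ← 1.642288 + (0.11/6)·(k1 + 2k2 + 2k3 + k4) = 1.463223
y(0.22) ≈ 1.4632

1.4632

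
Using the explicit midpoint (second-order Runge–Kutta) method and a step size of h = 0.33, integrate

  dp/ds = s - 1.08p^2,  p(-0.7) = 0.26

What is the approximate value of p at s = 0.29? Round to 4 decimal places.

Midpoint: k1 = f(s_n, p_n); k2 = f(s_n + h/2, p_n + (h/2)·k1); p_{n+1} = p_n + h·k2.
s=-0.700000, p=0.260000:
  k1 = f(-0.700000, 0.260000) = -0.773008
  k2 = f(-0.535000, 0.132454) = -0.553947
  p ← 0.260000 + 0.33·(-0.553947) = 0.077197
s=-0.370000, p=0.077197:
  k1 = f(-0.370000, 0.077197) = -0.376436
  k2 = f(-0.205000, 0.015085) = -0.205246
  p ← 0.077197 + 0.33·(-0.205246) = 0.009466
s=-0.040000, p=0.009466:
  k1 = f(-0.040000, 0.009466) = -0.040097
  k2 = f(0.125000, 0.002850) = 0.124991
  p ← 0.009466 + 0.33·0.124991 = 0.050713
p(0.29) ≈ 0.0507

0.0507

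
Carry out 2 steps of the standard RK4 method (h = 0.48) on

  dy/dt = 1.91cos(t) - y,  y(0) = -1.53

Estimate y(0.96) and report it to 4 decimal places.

RK4: k1 = f(t_n, y_n); k2 = f(t_n + h/2, y_n + (h/2)·k1); k3 = f(t_n + h/2, y_n + (h/2)·k2); k4 = f(t_n + h, y_n + h·k3); y_{n+1} = y_n + (h/6)·(k1 + 2k2 + 2k3 + k4).
t=0.000000, y=-1.530000:
  k1 = f(0.000000, -1.530000) = 3.440000
  k2 = f(0.240000, -0.704400) = 2.559656
  k3 = f(0.240000, -0.915683) = 2.770938
  k4 = f(0.480000, -0.199950) = 1.894110
  y ← -1.530000 + (0.48/6)·(k1 + 2k2 + 2k3 + k4) = -0.250376
t=0.480000, y=-0.250376:
  k1 = f(0.480000, -0.250376) = 1.944537
  k2 = f(0.720000, 0.216313) = 1.219636
  k3 = f(0.720000, 0.042337) = 1.393612
  k4 = f(0.960000, 0.418558) = 0.676865
  y ← -0.250376 + (0.48/6)·(k1 + 2k2 + 2k3 + k4) = 0.377456
y(0.96) ≈ 0.3775

0.3775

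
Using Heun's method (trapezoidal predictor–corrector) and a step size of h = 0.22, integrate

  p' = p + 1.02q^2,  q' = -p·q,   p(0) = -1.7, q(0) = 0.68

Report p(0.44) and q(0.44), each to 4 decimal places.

Heun on (p,q): k1 = f(t_n, state_n); k2 = f(t_n + h, state_n + h·k1); state_{n+1} = state_n + (h/2)·(k1 + k2).
0.000000: (-1.700000, 0.680000)
  k1 = (-1.228352, 1.156000)
  predictor → (-1.970237, 0.934320)
  k2 = (-1.079825, 1.840832)
  → (-1.953899, 1.009652)
0.220000: (-1.953899, 1.009652)
  k1 = (-0.914115, 1.972758)
  predictor → (-2.155005, 1.443658)
  k2 = (-0.029173, 3.111090)
  → (-2.057661, 1.568875)
(p(0.44), q(0.44)) ≈ (-2.0577, 1.5689)

-2.0577, 1.5689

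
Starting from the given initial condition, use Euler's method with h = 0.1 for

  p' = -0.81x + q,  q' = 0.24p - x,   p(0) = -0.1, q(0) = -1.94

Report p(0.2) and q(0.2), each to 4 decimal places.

-0.4963, -1.9595

Euler on (p,q): p_{n+1} = p_n + h·p', q_{n+1} = q_n + h·q'.
0.000000: (-0.100000, -1.940000); f=(-1.940000, -0.024000) → (-0.294000, -1.942400)
0.100000: (-0.294000, -1.942400); f=(-2.023400, -0.170560) → (-0.496340, -1.959456)
(p(0.2), q(0.2)) ≈ (-0.4963, -1.9595)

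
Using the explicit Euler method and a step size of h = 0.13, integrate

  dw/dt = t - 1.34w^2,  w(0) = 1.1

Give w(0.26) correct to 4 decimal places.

Euler: w_{n+1} = w_n + h·f(t_n, w_n).
t=0.000000, w=1.100000: f=-1.621400 → w ← 1.100000 + 0.13·(-1.621400) = 0.889218
t=0.130000, w=0.889218: f=-0.929550 → w ← 0.889218 + 0.13·(-0.929550) = 0.768377
w(0.26) ≈ 0.7684

0.7684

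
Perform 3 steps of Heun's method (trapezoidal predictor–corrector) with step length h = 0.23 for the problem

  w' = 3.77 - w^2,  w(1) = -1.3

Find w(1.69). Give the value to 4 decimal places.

Heun: k1 = f(t_n, w_n); k2 = f(t_n + h, w_n + h·k1); w_{n+1} = w_n + (h/2)·(k1 + k2).
t=1.000000, w=-1.300000:
  k1 = f(1.000000, -1.300000) = 2.080000
  k2 = f(1.230000, -0.821600) = 3.094973
  w ← -1.300000 + (0.23/2)·(2.080000 + 3.094973) = -0.704878
t=1.230000, w=-0.704878:
  k1 = f(1.230000, -0.704878) = 3.273147
  k2 = f(1.460000, 0.047946) = 3.767701
  w ← -0.704878 + (0.23/2)·(3.273147 + 3.767701) = 0.104819
t=1.460000, w=0.104819:
  k1 = f(1.460000, 0.104819) = 3.759013
  k2 = f(1.690000, 0.969392) = 2.830278
  w ← 0.104819 + (0.23/2)·(3.759013 + 2.830278) = 0.862588
w(1.69) ≈ 0.8626

0.8626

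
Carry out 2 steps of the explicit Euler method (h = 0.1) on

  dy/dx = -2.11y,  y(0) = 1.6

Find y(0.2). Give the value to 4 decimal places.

Euler: y_{n+1} = y_n + h·f(x_n, y_n).
x=0.000000, y=1.600000: f=-3.376000 → y ← 1.600000 + 0.1·(-3.376000) = 1.262400
x=0.100000, y=1.262400: f=-2.663664 → y ← 1.262400 + 0.1·(-2.663664) = 0.996034
y(0.2) ≈ 0.9960

0.9960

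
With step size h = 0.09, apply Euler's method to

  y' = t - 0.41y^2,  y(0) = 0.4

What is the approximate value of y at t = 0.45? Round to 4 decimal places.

Euler: y_{n+1} = y_n + h·f(t_n, y_n).
t=0.000000, y=0.400000: f=-0.065600 → y ← 0.400000 + 0.09·(-0.065600) = 0.394096
t=0.090000, y=0.394096: f=0.026322 → y ← 0.394096 + 0.09·0.026322 = 0.396465
t=0.180000, y=0.396465: f=0.115554 → y ← 0.396465 + 0.09·0.115554 = 0.406865
t=0.270000, y=0.406865: f=0.202129 → y ← 0.406865 + 0.09·0.202129 = 0.425057
t=0.360000, y=0.425057: f=0.285924 → y ← 0.425057 + 0.09·0.285924 = 0.450790
y(0.45) ≈ 0.4508

0.4508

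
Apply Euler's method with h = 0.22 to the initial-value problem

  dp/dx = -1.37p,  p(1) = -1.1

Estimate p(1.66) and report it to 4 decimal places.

-0.3750

Euler: p_{n+1} = p_n + h·f(x_n, p_n).
x=1.000000, p=-1.100000: f=1.507000 → p ← -1.100000 + 0.22·1.507000 = -0.768460
x=1.220000, p=-0.768460: f=1.052790 → p ← -0.768460 + 0.22·1.052790 = -0.536846
x=1.440000, p=-0.536846: f=0.735479 → p ← -0.536846 + 0.22·0.735479 = -0.375041
p(1.66) ≈ -0.3750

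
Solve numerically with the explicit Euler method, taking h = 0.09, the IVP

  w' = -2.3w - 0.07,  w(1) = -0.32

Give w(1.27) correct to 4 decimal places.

Euler: w_{n+1} = w_n + h·f(t_n, w_n).
t=1.000000, w=-0.320000: f=0.666000 → w ← -0.320000 + 0.09·0.666000 = -0.260060
t=1.090000, w=-0.260060: f=0.528138 → w ← -0.260060 + 0.09·0.528138 = -0.212528
t=1.180000, w=-0.212528: f=0.418813 → w ← -0.212528 + 0.09·0.418813 = -0.174834
w(1.27) ≈ -0.1748

-0.1748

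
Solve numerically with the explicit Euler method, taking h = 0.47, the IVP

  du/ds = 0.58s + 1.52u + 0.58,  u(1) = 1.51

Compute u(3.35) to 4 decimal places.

35.4729

Euler: u_{n+1} = u_n + h·f(s_n, u_n).
s=1.000000, u=1.510000: f=3.455200 → u ← 1.510000 + 0.47·3.455200 = 3.133944
s=1.470000, u=3.133944: f=6.196195 → u ← 3.133944 + 0.47·6.196195 = 6.046156
s=1.940000, u=6.046156: f=10.895357 → u ← 6.046156 + 0.47·10.895357 = 11.166973
s=2.410000, u=11.166973: f=18.951599 → u ← 11.166973 + 0.47·18.951599 = 20.074225
s=2.880000, u=20.074225: f=32.763222 → u ← 20.074225 + 0.47·32.763222 = 35.472939
u(3.35) ≈ 35.4729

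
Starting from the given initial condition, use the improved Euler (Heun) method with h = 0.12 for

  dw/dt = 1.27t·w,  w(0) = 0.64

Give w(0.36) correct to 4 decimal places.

0.6948

Heun: k1 = f(t_n, w_n); k2 = f(t_n + h, w_n + h·k1); w_{n+1} = w_n + (h/2)·(k1 + k2).
t=0.000000, w=0.640000:
  k1 = f(0.000000, 0.640000) = 0.000000
  k2 = f(0.120000, 0.640000) = 0.097536
  w ← 0.640000 + (0.12/2)·(0.000000 + 0.097536) = 0.645852
t=0.120000, w=0.645852:
  k1 = f(0.120000, 0.645852) = 0.098428
  k2 = f(0.240000, 0.657664) = 0.200456
  w ← 0.645852 + (0.12/2)·(0.098428 + 0.200456) = 0.663785
t=0.240000, w=0.663785:
  k1 = f(0.240000, 0.663785) = 0.202322
  k2 = f(0.360000, 0.688064) = 0.314583
  w ← 0.663785 + (0.12/2)·(0.202322 + 0.314583) = 0.694799
w(0.36) ≈ 0.6948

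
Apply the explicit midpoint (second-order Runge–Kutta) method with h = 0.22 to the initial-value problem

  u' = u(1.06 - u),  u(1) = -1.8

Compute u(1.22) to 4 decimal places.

Midpoint: k1 = f(x_n, u_n); k2 = f(x_n + h/2, u_n + (h/2)·k1); u_{n+1} = u_n + h·k2.
x=1.000000, u=-1.800000:
  k1 = f(1.000000, -1.800000) = -5.148000
  k2 = f(1.110000, -2.366280) = -8.107538
  u ← -1.800000 + 0.22·(-8.107538) = -3.583658
u(1.22) ≈ -3.5837

-3.5837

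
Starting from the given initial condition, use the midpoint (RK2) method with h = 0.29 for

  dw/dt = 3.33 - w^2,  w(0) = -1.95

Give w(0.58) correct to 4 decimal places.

-2.8198

Midpoint: k1 = f(t_n, w_n); k2 = f(t_n + h/2, w_n + (h/2)·k1); w_{n+1} = w_n + h·k2.
t=0.000000, w=-1.950000:
  k1 = f(0.000000, -1.950000) = -0.472500
  k2 = f(0.145000, -2.018512) = -0.744393
  w ← -1.950000 + 0.29·(-0.744393) = -2.165874
t=0.290000, w=-2.165874:
  k1 = f(0.290000, -2.165874) = -1.361010
  k2 = f(0.435000, -2.363220) = -2.254810
  w ← -2.165874 + 0.29·(-2.254810) = -2.819769
w(0.58) ≈ -2.8198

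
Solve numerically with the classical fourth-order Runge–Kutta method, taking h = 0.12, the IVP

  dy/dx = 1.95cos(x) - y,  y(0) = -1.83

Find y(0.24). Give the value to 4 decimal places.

-1.0277

RK4: k1 = f(x_n, y_n); k2 = f(x_n + h/2, y_n + (h/2)·k1); k3 = f(x_n + h/2, y_n + (h/2)·k2); k4 = f(x_n + h, y_n + h·k3); y_{n+1} = y_n + (h/6)·(k1 + 2k2 + 2k3 + k4).
x=0.000000, y=-1.830000:
  k1 = f(0.000000, -1.830000) = 3.780000
  k2 = f(0.060000, -1.603200) = 3.549691
  k3 = f(0.060000, -1.617019) = 3.563510
  k4 = f(0.120000, -1.402379) = 3.338356
  y ← -1.830000 + (0.12/6)·(k1 + 2k2 + 2k3 + k4) = -1.403105
x=0.120000, y=-1.403105:
  k1 = f(0.120000, -1.403105) = 3.339082
  k2 = f(0.180000, -1.202760) = 3.121255
  k3 = f(0.180000, -1.215830) = 3.134325
  k4 = f(0.240000, -1.026986) = 2.921095
  y ← -1.403105 + (0.12/6)·(k1 + 2k2 + 2k3 + k4) = -1.027678
y(0.24) ≈ -1.0277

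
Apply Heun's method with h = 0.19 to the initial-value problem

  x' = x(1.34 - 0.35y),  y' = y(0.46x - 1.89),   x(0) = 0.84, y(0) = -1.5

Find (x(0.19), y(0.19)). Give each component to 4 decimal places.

Heun on (x,y): k1 = f(s_n, state_n); k2 = f(s_n + h, state_n + h·k1); state_{n+1} = state_n + (h/2)·(k1 + k2).
0.000000: (0.840000, -1.500000)
  k1 = (1.566600, 2.255400)
  predictor → (1.137654, -1.071474)
  k2 = (1.951095, 1.464361)
  → (1.174181, -1.146623)
(x(0.19), y(0.19)) ≈ (1.1742, -1.1466)

1.1742, -1.1466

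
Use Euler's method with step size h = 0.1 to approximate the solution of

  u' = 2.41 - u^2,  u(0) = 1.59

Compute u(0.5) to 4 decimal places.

Euler: u_{n+1} = u_n + h·f(s_n, u_n).
s=0.000000, u=1.590000: f=-0.118100 → u ← 1.590000 + 0.1·(-0.118100) = 1.578190
s=0.100000, u=1.578190: f=-0.080684 → u ← 1.578190 + 0.1·(-0.080684) = 1.570122
s=0.200000, u=1.570122: f=-0.055282 → u ← 1.570122 + 0.1·(-0.055282) = 1.564593
s=0.300000, u=1.564593: f=-0.037953 → u ← 1.564593 + 0.1·(-0.037953) = 1.560798
s=0.400000, u=1.560798: f=-0.026091 → u ← 1.560798 + 0.1·(-0.026091) = 1.558189
u(0.5) ≈ 1.5582

1.5582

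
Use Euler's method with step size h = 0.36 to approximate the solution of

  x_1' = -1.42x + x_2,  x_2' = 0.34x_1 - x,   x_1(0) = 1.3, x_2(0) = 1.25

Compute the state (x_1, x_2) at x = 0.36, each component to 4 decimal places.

Euler on (x_1,x_2): x_1_{n+1} = x_1_n + h·x_1', x_2_{n+1} = x_2_n + h·x_2'.
0.000000: (1.300000, 1.250000); f=(1.250000, 0.442000) → (1.750000, 1.409120)
(x_1(0.36), x_2(0.36)) ≈ (1.7500, 1.4091)

1.7500, 1.4091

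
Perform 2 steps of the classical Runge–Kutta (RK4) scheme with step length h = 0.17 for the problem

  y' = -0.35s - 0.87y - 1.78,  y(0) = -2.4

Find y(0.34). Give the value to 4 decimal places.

RK4: k1 = f(s_n, y_n); k2 = f(s_n + h/2, y_n + (h/2)·k1); k3 = f(s_n + h/2, y_n + (h/2)·k2); k4 = f(s_n + h, y_n + h·k3); y_{n+1} = y_n + (h/6)·(k1 + 2k2 + 2k3 + k4).
s=0.000000, y=-2.400000:
  k1 = f(0.000000, -2.400000) = 0.308000
  k2 = f(0.085000, -2.373820) = 0.255473
  k3 = f(0.085000, -2.378285) = 0.259358
  k4 = f(0.170000, -2.355909) = 0.210141
  y ← -2.400000 + (0.17/6)·(k1 + 2k2 + 2k3 + k4) = -2.356146
s=0.170000, y=-2.356146:
  k1 = f(0.170000, -2.356146) = 0.210347
  k2 = f(0.255000, -2.338266) = 0.165042
  k3 = f(0.255000, -2.342117) = 0.168392
  k4 = f(0.340000, -2.327519) = 0.125941
  y ← -2.356146 + (0.17/6)·(k1 + 2k2 + 2k3 + k4) = -2.327723
y(0.34) ≈ -2.3277

-2.3277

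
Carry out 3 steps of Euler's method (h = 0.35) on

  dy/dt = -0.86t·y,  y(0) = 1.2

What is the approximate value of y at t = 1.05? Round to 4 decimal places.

0.8474

Euler: y_{n+1} = y_n + h·f(t_n, y_n).
t=0.000000, y=1.200000: f=0.000000 → y ← 1.200000 + 0.35·0.000000 = 1.200000
t=0.350000, y=1.200000: f=-0.361200 → y ← 1.200000 + 0.35·(-0.361200) = 1.073580
t=0.700000, y=1.073580: f=-0.646295 → y ← 1.073580 + 0.35·(-0.646295) = 0.847377
y(1.05) ≈ 0.8474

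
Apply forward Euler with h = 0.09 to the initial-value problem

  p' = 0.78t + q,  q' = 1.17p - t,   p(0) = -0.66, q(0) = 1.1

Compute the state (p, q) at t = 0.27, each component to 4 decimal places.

-0.3626, 0.8985

Euler on (p,q): p_{n+1} = p_n + h·p', q_{n+1} = q_n + h·q'.
0.000000: (-0.660000, 1.100000); f=(1.100000, -0.772200) → (-0.561000, 1.030502)
0.090000: (-0.561000, 1.030502); f=(1.100702, -0.746370) → (-0.461937, 0.963329)
0.180000: (-0.461937, 0.963329); f=(1.103729, -0.720466) → (-0.362601, 0.898487)
(p(0.27), q(0.27)) ≈ (-0.3626, 0.8985)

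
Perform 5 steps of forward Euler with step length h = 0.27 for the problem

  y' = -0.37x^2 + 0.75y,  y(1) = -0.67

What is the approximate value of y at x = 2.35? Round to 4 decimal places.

Euler: y_{n+1} = y_n + h·f(x_n, y_n).
x=1.000000, y=-0.670000: f=-0.872500 → y ← -0.670000 + 0.27·(-0.872500) = -0.905575
x=1.270000, y=-0.905575: f=-1.275954 → y ← -0.905575 + 0.27·(-1.275954) = -1.250083
x=1.540000, y=-1.250083: f=-1.815054 → y ← -1.250083 + 0.27·(-1.815054) = -1.740147
x=1.810000, y=-1.740147: f=-2.517267 → y ← -1.740147 + 0.27·(-2.517267) = -2.419809
x=2.080000, y=-2.419809: f=-3.415625 → y ← -2.419809 + 0.27·(-3.415625) = -3.342028
y(2.35) ≈ -3.3420

-3.3420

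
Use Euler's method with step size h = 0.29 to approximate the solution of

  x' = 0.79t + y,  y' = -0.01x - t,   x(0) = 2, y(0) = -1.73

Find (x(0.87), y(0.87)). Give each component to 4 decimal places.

0.6652, -1.9955

Euler on (x,y): x_{n+1} = x_n + h·x', y_{n+1} = y_n + h·y'.
0.000000: (2.000000, -1.730000); f=(-1.730000, -0.020000) → (1.498300, -1.735800)
0.290000: (1.498300, -1.735800); f=(-1.506700, -0.304983) → (1.061357, -1.824245)
0.580000: (1.061357, -1.824245); f=(-1.366045, -0.590614) → (0.665204, -1.995523)
(x(0.87), y(0.87)) ≈ (0.6652, -1.9955)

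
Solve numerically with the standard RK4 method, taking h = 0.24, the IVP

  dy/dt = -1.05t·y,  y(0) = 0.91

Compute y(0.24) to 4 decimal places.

RK4: k1 = f(t_n, y_n); k2 = f(t_n + h/2, y_n + (h/2)·k1); k3 = f(t_n + h/2, y_n + (h/2)·k2); k4 = f(t_n + h, y_n + h·k3); y_{n+1} = y_n + (h/6)·(k1 + 2k2 + 2k3 + k4).
t=0.000000, y=0.910000:
  k1 = f(0.000000, 0.910000) = 0.000000
  k2 = f(0.120000, 0.910000) = -0.114660
  k3 = f(0.120000, 0.896241) = -0.112926
  k4 = f(0.240000, 0.882898) = -0.222490
  y ← 0.910000 + (0.24/6)·(k1 + 2k2 + 2k3 + k4) = 0.882893
y(0.24) ≈ 0.8829

0.8829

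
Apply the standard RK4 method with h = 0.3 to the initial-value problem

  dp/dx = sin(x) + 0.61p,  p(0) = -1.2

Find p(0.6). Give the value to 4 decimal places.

RK4: k1 = f(x_n, p_n); k2 = f(x_n + h/2, p_n + (h/2)·k1); k3 = f(x_n + h/2, p_n + (h/2)·k2); k4 = f(x_n + h, p_n + h·k3); p_{n+1} = p_n + (h/6)·(k1 + 2k2 + 2k3 + k4).
x=0.000000, p=-1.200000:
  k1 = f(0.000000, -1.200000) = -0.732000
  k2 = f(0.150000, -1.309800) = -0.649540
  k3 = f(0.150000, -1.297431) = -0.641995
  k4 = f(0.300000, -1.392598) = -0.553965
  p ← -1.200000 + (0.3/6)·(k1 + 2k2 + 2k3 + k4) = -1.393452
x=0.300000, p=-1.393452:
  k1 = f(0.300000, -1.393452) = -0.554485
  k2 = f(0.450000, -1.476625) = -0.465775
  k3 = f(0.450000, -1.463318) = -0.457658
  k4 = f(0.600000, -1.530749) = -0.369115
  p ← -1.393452 + (0.3/6)·(k1 + 2k2 + 2k3 + k4) = -1.531975
p(0.6) ≈ -1.5320

-1.5320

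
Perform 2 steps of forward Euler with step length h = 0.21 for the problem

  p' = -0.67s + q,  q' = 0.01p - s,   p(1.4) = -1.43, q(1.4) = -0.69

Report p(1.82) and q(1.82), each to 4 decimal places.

Euler on (p,q): p_{n+1} = p_n + h·p', q_{n+1} = q_n + h·q'.
1.400000: (-1.430000, -0.690000); f=(-1.628000, -1.414300) → (-1.771880, -0.987003)
1.610000: (-1.771880, -0.987003); f=(-2.065703, -1.627719) → (-2.205678, -1.328824)
(p(1.82), q(1.82)) ≈ (-2.2057, -1.3288)

-2.2057, -1.3288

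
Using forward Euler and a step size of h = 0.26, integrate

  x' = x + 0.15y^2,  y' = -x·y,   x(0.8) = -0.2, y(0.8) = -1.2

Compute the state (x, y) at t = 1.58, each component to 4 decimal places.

-0.1640, -1.3904

Euler on (x,y): x_{n+1} = x_n + h·x', y_{n+1} = y_n + h·y'.
0.800000: (-0.200000, -1.200000); f=(0.016000, -0.240000) → (-0.195840, -1.262400)
1.060000: (-0.195840, -1.262400); f=(0.043208, -0.247228) → (-0.184606, -1.326679)
1.320000: (-0.184606, -1.326679); f=(0.079406, -0.244913) → (-0.163960, -1.390357)
(x(1.58), y(1.58)) ≈ (-0.1640, -1.3904)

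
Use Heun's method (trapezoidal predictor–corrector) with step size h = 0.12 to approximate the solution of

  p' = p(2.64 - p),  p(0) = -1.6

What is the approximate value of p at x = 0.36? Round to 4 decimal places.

-17.3205

Heun: k1 = f(x_n, p_n); k2 = f(x_n + h, p_n + h·k1); p_{n+1} = p_n + (h/2)·(k1 + k2).
x=0.000000, p=-1.600000:
  k1 = f(0.000000, -1.600000) = -6.784000
  k2 = f(0.120000, -2.414080) = -12.200953
  p ← -1.600000 + (0.12/2)·(-6.784000 + (-12.200953)) = -2.739097
x=0.120000, p=-2.739097:
  k1 = f(0.120000, -2.739097) = -14.733870
  k2 = f(0.240000, -4.507162) = -32.213413
  p ← -2.739097 + (0.12/2)·(-14.733870 + (-32.213413)) = -5.555934
x=0.240000, p=-5.555934:
  k1 = f(0.240000, -5.555934) = -45.536071
  k2 = f(0.360000, -11.020263) = -150.539682
  p ← -5.555934 + (0.12/2)·(-45.536071 + (-150.539682)) = -17.320479
p(0.36) ≈ -17.3205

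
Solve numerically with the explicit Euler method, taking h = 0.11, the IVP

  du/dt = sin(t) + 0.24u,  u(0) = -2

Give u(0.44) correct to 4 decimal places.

-2.1467

Euler: u_{n+1} = u_n + h·f(t_n, u_n).
t=0.000000, u=-2.000000: f=-0.480000 → u ← -2.000000 + 0.11·(-0.480000) = -2.052800
t=0.110000, u=-2.052800: f=-0.382894 → u ← -2.052800 + 0.11·(-0.382894) = -2.094918
t=0.220000, u=-2.094918: f=-0.284551 → u ← -2.094918 + 0.11·(-0.284551) = -2.126219
t=0.330000, u=-2.126219: f=-0.186250 → u ← -2.126219 + 0.11·(-0.186250) = -2.146706
u(0.44) ≈ -2.1467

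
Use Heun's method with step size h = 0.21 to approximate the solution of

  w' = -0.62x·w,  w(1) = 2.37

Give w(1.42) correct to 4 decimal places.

1.7317

Heun: k1 = f(x_n, w_n); k2 = f(x_n + h, w_n + h·k1); w_{n+1} = w_n + (h/2)·(k1 + k2).
x=1.000000, w=2.370000:
  k1 = f(1.000000, 2.370000) = -1.469400
  k2 = f(1.210000, 2.061426) = -1.546482
  w ← 2.370000 + (0.21/2)·(-1.469400 + (-1.546482)) = 2.053332
x=1.210000, w=2.053332:
  k1 = f(1.210000, 2.053332) = -1.540410
  k2 = f(1.420000, 1.729846) = -1.522957
  w ← 2.053332 + (0.21/2)·(-1.540410 + (-1.522957)) = 1.731679
w(1.42) ≈ 1.7317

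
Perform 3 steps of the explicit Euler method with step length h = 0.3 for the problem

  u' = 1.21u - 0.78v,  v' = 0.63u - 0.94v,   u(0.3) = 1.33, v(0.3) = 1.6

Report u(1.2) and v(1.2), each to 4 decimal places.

Euler on (u,v): u_{n+1} = u_n + h·u', v_{n+1} = v_n + h·v'.
0.300000: (1.330000, 1.600000); f=(0.361300, -0.666100) → (1.438390, 1.400170)
0.600000: (1.438390, 1.400170); f=(0.648319, -0.409974) → (1.632886, 1.277178)
0.900000: (1.632886, 1.277178); f=(0.979593, -0.171829) → (1.926764, 1.225629)
(u(1.2), v(1.2)) ≈ (1.9268, 1.2256)

1.9268, 1.2256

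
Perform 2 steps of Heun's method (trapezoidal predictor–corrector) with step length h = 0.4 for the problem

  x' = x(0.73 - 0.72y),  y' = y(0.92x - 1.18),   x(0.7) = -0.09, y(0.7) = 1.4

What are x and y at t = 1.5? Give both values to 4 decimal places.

Heun on (x,y): k1 = f(t_n, state_n); k2 = f(t_n + h, state_n + h·k1); state_{n+1} = state_n + (h/2)·(k1 + k2).
0.700000: (-0.090000, 1.400000)
  k1 = (0.025020, -1.767920)
  predictor → (-0.079992, 0.692832)
  k2 = (-0.018491, -0.868529)
  → (-0.088694, 0.872710)
1.100000: (-0.088694, 0.872710)
  k1 = (-0.009016, -1.101010)
  predictor → (-0.092300, 0.432306)
  k2 = (-0.038650, -0.546831)
  → (-0.098227, 0.543142)
(x(1.5), y(1.5)) ≈ (-0.0982, 0.5431)

-0.0982, 0.5431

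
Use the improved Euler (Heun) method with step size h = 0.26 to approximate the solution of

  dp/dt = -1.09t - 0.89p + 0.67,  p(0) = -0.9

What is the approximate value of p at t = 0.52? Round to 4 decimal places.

-0.4241

Heun: k1 = f(t_n, p_n); k2 = f(t_n + h, p_n + h·k1); p_{n+1} = p_n + (h/2)·(k1 + k2).
t=0.000000, p=-0.900000:
  k1 = f(0.000000, -0.900000) = 1.471000
  k2 = f(0.260000, -0.517540) = 0.847211
  p ← -0.900000 + (0.26/2)·(1.471000 + 0.847211) = -0.598633
t=0.260000, p=-0.598633:
  k1 = f(0.260000, -0.598633) = 0.919383
  k2 = f(0.520000, -0.359593) = 0.423238
  p ← -0.598633 + (0.26/2)·(0.919383 + 0.423238) = -0.424092
p(0.52) ≈ -0.4241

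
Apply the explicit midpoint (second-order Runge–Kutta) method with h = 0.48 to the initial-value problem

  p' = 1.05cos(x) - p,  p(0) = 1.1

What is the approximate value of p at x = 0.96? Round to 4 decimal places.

Midpoint: k1 = f(x_n, p_n); k2 = f(x_n + h/2, p_n + (h/2)·k1); p_{n+1} = p_n + h·k2.
x=0.000000, p=1.100000:
  k1 = f(0.000000, 1.100000) = -0.050000
  k2 = f(0.240000, 1.088000) = -0.068095
  p ← 1.100000 + 0.48·(-0.068095) = 1.067314
x=0.480000, p=1.067314:
  k1 = f(0.480000, 1.067314) = -0.135970
  k2 = f(0.720000, 1.034682) = -0.245286
  p ← 1.067314 + 0.48·(-0.245286) = 0.949577
p(0.96) ≈ 0.9496

0.9496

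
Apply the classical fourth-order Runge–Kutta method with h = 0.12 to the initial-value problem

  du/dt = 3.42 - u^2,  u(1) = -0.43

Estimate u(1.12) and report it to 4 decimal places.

-0.0276

RK4: k1 = f(t_n, u_n); k2 = f(t_n + h/2, u_n + (h/2)·k1); k3 = f(t_n + h/2, u_n + (h/2)·k2); k4 = f(t_n + h, u_n + h·k3); u_{n+1} = u_n + (h/6)·(k1 + 2k2 + 2k3 + k4).
t=1.000000, u=-0.430000:
  k1 = f(1.000000, -0.430000) = 3.235100
  k2 = f(1.060000, -0.235894) = 3.364354
  k3 = f(1.060000, -0.228139) = 3.367953
  k4 = f(1.120000, -0.025846) = 3.419332
  u ← -0.430000 + (0.12/6)·(k1 + 2k2 + 2k3 + k4) = -0.027619
u(1.12) ≈ -0.0276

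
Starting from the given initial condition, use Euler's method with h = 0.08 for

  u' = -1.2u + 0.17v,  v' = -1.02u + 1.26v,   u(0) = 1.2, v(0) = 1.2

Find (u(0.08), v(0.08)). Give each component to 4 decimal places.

1.1011, 1.2230

Euler on (u,v): u_{n+1} = u_n + h·u', v_{n+1} = v_n + h·v'.
0.000000: (1.200000, 1.200000); f=(-1.236000, 0.288000) → (1.101120, 1.223040)
(u(0.08), v(0.08)) ≈ (1.1011, 1.2230)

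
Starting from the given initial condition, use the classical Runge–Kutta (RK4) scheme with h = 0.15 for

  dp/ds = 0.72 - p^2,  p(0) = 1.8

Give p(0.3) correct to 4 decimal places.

1.3159

RK4: k1 = f(s_n, p_n); k2 = f(s_n + h/2, p_n + (h/2)·k1); k3 = f(s_n + h/2, p_n + (h/2)·k2); k4 = f(s_n + h, p_n + h·k3); p_{n+1} = p_n + (h/6)·(k1 + 2k2 + 2k3 + k4).
s=0.000000, p=1.800000:
  k1 = f(0.000000, 1.800000) = -2.520000
  k2 = f(0.075000, 1.611000) = -1.875321
  k3 = f(0.075000, 1.659351) = -2.033445
  k4 = f(0.150000, 1.494983) = -1.514975
  p ← 1.800000 + (0.15/6)·(k1 + 2k2 + 2k3 + k4) = 1.503687
s=0.150000, p=1.503687:
  k1 = f(0.150000, 1.503687) = -1.541076
  k2 = f(0.225000, 1.388107) = -1.206840
  k3 = f(0.225000, 1.413174) = -1.277062
  k4 = f(0.300000, 1.312128) = -1.001680
  p ← 1.503687 + (0.15/6)·(k1 + 2k2 + 2k3 + k4) = 1.315923
p(0.3) ≈ 1.3159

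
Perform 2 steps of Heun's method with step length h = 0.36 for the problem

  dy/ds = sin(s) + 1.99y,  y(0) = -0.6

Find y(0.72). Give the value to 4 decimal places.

Heun: k1 = f(s_n, y_n); k2 = f(s_n + h, y_n + h·k1); y_{n+1} = y_n + (h/2)·(k1 + k2).
s=0.000000, y=-0.600000:
  k1 = f(0.000000, -0.600000) = -1.194000
  k2 = f(0.360000, -1.029840) = -1.697107
  y ← -0.600000 + (0.36/2)·(-1.194000 + (-1.697107)) = -1.120399
s=0.360000, y=-1.120399:
  k1 = f(0.360000, -1.120399) = -1.877320
  k2 = f(0.720000, -1.796235) = -2.915122
  y ← -1.120399 + (0.36/2)·(-1.877320 + (-2.915122)) = -1.983039
y(0.72) ≈ -1.9830

-1.9830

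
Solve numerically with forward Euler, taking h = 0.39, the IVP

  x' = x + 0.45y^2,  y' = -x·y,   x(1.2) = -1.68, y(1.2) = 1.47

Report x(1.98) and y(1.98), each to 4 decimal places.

-1.6798, 4.2892

Euler on (x,y): x_{n+1} = x_n + h·x', y_{n+1} = y_n + h·y'.
1.200000: (-1.680000, 1.470000); f=(-0.707595, 2.469600) → (-1.955962, 2.433144)
1.590000: (-1.955962, 2.433144); f=(0.708123, 4.759137) → (-1.679794, 4.289208)
(x(1.98), y(1.98)) ≈ (-1.6798, 4.2892)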